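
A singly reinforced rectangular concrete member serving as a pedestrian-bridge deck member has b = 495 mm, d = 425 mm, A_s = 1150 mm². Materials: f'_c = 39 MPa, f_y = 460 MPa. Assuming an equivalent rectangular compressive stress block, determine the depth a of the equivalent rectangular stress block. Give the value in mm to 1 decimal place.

a ≈ 32.2 mm

T = A_s f_y = 1150 × 460 = 529000 N = 529 kN.
Setting C = 0.85 f'_c a b equal to T: a = 529000/(0.85 × 39 × 495) = 32.2 mm.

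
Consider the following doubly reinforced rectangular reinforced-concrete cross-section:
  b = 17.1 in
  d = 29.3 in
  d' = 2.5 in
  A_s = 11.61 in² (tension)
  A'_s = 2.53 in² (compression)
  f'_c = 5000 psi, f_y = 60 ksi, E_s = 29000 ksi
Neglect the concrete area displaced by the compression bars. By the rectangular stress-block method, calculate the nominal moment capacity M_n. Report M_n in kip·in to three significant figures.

M_n ≈ 18000 kip·in

Assume both steels yield.
a = (A_s − A'_s) f_y/(0.85 f'_c b) = (11.61 − 2.53) × 60/(0.85 × 5 × 17.1) = 7.496 in.
c = a/β₁ = 7.496/0.8 = 9.370 in; ε'_s = 0.003(c − d')/c = 0.0022 ≥ ε_y = 0.0021, so the compression steel yields.
M_n = (A_s − A'_s) f_y (d − a/2) + A'_s f_y (d − d') = 544.8 × (29.3 − 3.748) + 151.8 × (29.3 − 2.5) = 13920.7 + 4068.2 = 17988.9 kip·in.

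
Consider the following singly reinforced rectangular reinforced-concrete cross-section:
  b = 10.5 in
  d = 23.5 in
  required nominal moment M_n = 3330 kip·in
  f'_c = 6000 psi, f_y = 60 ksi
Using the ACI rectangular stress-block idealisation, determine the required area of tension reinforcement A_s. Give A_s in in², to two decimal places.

From M_n = 0.85 f'_c a b (d − a/2):
a = d − √(d² − 2M_n/(0.85 f'_c b)) = 23.5 − √(23.5² − 2 × 3330/(0.85 × 6 × 10.5)) = 2.815 in.
A_s = 0.85 f'_c a b / f_y = 0.85 × 6 × 2.815 × 10.5 / 60 = 2.512 in².

A_s ≈ 2.51 in²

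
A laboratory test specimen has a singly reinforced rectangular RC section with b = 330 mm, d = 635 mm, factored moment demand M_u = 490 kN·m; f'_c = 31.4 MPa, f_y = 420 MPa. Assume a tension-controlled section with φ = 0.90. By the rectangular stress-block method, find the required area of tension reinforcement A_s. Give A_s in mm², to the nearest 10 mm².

A_s ≈ 2230 mm²

M_n = M_u/φ = 490/0.90 = 544.444 kN·m.
With M_n = 0.85 f'_c a b (d − a/2), solve the quadratic for a:
a = d − √(d² − 2M_n/(0.85 f'_c b)) = 635 − √(635² − 2 × 544.444×10⁶/(0.85 × 31.4 × 330)) = 106.23 mm.
A_s = 0.85 f'_c a b / f_y = 0.85 × 31.4 × 106.23 × 330 / 420 = 2227.7 mm².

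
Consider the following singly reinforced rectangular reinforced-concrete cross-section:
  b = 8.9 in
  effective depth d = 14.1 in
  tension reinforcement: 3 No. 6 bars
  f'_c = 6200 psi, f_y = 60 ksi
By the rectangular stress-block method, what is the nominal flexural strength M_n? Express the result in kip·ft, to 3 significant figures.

M_n ≈ 87.5 kip·ft

A_s = 3 × 0.44 = 1.32 in².
T = A_s f_y = 1.32 × 60 = 79.2 kips.
a = T/(0.85 f'_c b) = 79.2/(0.85 × 6.2 × 8.9) = 1.689 in.
M_n = T(d − a/2) = 79.2 × (14.1 − 0.8445) = 1049.8 kip·in = 1049.8/12 = 87.48 kip·ft.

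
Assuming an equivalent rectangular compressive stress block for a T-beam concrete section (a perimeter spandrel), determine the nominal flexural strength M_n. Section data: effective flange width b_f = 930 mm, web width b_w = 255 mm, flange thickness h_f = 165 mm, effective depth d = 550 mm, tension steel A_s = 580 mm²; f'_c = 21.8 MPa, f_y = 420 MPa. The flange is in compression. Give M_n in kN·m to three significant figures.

M_n ≈ 132 kN·m

Tension: T = A_s f_y = 580 × 420 = 243600 N.
Try a within the flange: a = T/(0.85 f'_c b_f) = 243600/(0.85 × 21.8 × 930) = 14.14 mm.
Since a = 14.14 ≤ h_f = 165 mm, the stress block lies entirely in the flange; analyse as a rectangular beam of width b_f.
M_n = T(d − a/2) = 243600 × (550 − 7.07) = 132.26 × 10⁶ N·mm.
M_n = 132.26 kN·m.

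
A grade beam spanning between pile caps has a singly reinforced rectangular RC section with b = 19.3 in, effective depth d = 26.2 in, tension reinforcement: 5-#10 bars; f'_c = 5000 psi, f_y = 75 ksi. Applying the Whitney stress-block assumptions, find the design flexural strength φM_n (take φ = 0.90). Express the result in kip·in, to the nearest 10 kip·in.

A_s = 5 × 1.27 = 6.35 in².
T = A_s f_y = 6.35 × 75 = 476.25 kips.
a = T/(0.85 f'_c b) = 476.25/(0.85 × 5 × 19.3) = 5.806 in.
M_n = T(d − a/2) = 476.25 × (26.2 − 2.903) = 11095.2 kip·in.
φM_n = 0.90 × 11095.2 = 9985.7 kip·in.

φM_n ≈ 9990 kip·in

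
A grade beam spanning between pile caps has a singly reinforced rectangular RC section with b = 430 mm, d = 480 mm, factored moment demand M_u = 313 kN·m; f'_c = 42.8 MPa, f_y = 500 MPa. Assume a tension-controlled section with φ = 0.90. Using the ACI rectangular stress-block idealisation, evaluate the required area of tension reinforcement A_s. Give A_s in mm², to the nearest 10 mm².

A_s ≈ 1530 mm²

M_n = M_u/φ = 313/0.90 = 347.778 kN·m.
With M_n = 0.85 f'_c a b (d − a/2), solve the quadratic for a:
a = d − √(d² − 2M_n/(0.85 f'_c b)) = 480 − √(480² − 2 × 347.778×10⁶/(0.85 × 42.8 × 430)) = 48.80 mm.
A_s = 0.85 f'_c a b / f_y = 0.85 × 42.8 × 48.80 × 430 / 500 = 1526.8 mm².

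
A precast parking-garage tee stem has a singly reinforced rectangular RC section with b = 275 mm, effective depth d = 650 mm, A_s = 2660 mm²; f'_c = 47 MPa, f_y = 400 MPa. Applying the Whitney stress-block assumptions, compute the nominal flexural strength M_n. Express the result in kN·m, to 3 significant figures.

M_n ≈ 640 kN·m

T = A_s f_y = 2660 × 400 = 1064000 N = 1064 kN.
From C = T: a = T/(0.85 f'_c b) = 1064000/(0.85 × 47 × 275) = 96.85 mm.
M_n = T(d − a/2) = 1064 kN × (650 − 48.425) mm = 640.08 kN·m.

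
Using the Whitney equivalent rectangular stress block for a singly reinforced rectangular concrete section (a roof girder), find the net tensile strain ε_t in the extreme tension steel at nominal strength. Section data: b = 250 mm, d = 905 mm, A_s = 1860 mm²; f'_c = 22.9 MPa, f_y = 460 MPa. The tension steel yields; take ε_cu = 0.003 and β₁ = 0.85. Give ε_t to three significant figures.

a = A_s f_y/(0.85 f'_c b) = 175.82 mm.
β₁ = 0.85, so c = a/β₁ = 175.82/0.85 = 206.85 mm.
From the linear strain diagram with ε_cu = 0.003: ε_t = 0.003 (d − c)/c = 0.003 × (905 − 206.85)/206.85 = 0.0101.
Since ε_t ≥ 0.005, the section is tension-controlled.

ε_t ≈ 0.0101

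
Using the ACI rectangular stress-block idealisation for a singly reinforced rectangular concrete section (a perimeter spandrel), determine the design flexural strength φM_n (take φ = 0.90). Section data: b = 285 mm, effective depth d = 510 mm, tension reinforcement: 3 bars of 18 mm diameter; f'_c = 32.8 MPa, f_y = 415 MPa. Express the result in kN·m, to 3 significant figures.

A_s = 3 × 254 = 762 mm².
T = A_s f_y = 762 × 415 = 316230 N = 316.23 kN.
From C = T: a = T/(0.85 f'_c b) = 316230/(0.85 × 32.8 × 285) = 39.80 mm.
M_n = T(d − a/2) = 316.23 kN × (510 − 19.9) mm = 154.98 kN·m.
φM_n = 0.90 × 154.98 = 139.48 kN·m.

φM_n ≈ 139 kN·m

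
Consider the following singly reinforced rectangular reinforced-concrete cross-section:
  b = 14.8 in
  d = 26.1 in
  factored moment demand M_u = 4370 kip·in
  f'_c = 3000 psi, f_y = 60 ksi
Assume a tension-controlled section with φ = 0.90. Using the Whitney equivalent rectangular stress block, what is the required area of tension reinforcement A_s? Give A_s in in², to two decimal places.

A_s ≈ 3.47 in²

M_n = M_u/φ = 4370/0.90 = 4855.56 kip·in.
From M_n = 0.85 f'_c a b (d − a/2):
a = d − √(d² − 2M_n/(0.85 f'_c b)) = 26.1 − √(26.1² − 2 × 4855.56/(0.85 × 3 × 14.8)) = 5.511 in.
A_s = 0.85 f'_c a b / f_y = 0.85 × 3 × 5.511 × 14.8 / 60 = 3.466 in².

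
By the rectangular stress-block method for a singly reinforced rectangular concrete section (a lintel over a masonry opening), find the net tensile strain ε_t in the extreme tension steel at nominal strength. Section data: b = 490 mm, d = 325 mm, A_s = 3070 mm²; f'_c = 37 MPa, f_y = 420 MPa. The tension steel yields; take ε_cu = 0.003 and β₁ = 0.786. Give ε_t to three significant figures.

a = A_s f_y/(0.85 f'_c b) = 83.67 mm.
β₁ = 0.786, so c = a/β₁ = 83.67/0.786 = 106.45 mm.
From the linear strain diagram with ε_cu = 0.003: ε_t = 0.003 (d − c)/c = 0.003 × (325 − 106.45)/106.45 = 0.00616.
Since ε_t ≥ 0.005, the section is tension-controlled.

ε_t ≈ 0.00616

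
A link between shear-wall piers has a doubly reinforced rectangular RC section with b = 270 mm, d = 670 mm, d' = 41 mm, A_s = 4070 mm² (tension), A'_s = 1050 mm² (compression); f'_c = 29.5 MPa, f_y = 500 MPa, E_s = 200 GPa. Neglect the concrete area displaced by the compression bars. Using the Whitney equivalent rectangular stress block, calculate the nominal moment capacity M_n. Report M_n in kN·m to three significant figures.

M_n ≈ 1170 kN·m

Assume both tension and compression steel yield.
Net tension couple steel: A_s − A'_s = 3020 mm².
a = (A_s − A'_s) f_y / (0.85 f'_c b) = 1510000/(0.85 × 29.5 × 270) = 223.03 mm.
c = a/β₁ = 223.03/0.839 = 265.83 mm; ε'_s = 0.003(c − d')/c = 0.0025 ≥ f_y/E_s = 0.0025, so compression steel does yield.
M_n = (A_s − A'_s) f_y (d − a/2) + A'_s f_y (d − d') = [1510000 × (670 − 111.515) + 525000 × (670 − 41)] × 10⁻⁶ = 843.31 + 330.23 = 1173.54 kN·m.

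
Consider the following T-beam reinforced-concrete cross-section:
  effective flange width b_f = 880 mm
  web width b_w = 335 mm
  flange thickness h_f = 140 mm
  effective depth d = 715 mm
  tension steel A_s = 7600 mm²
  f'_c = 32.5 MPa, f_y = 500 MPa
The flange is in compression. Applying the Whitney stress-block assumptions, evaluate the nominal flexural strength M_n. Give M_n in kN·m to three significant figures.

Tension: T = A_s f_y = 7600 × 500 = 3800000 N.
Try a within the flange: a = T/(0.85 f'_c b_f) = 3800000/(0.85 × 32.5 × 880) = 156.31 mm.
a = 156.31 > h_f = 140 mm: the block extends into the web. Split into flange-overhang and web parts.
C_f = 0.85 f'_c (b_f − b_w) h_f = 0.85 × 32.5 × (880 − 335) × 140 = 2107788 N.
Remaining web compression depth: a_w = (T − C_f)/(0.85 f'_c b_w) = (3800000 − 2107788)/(0.85 × 32.5 × 335) = 182.86 mm.
M_n = C_f(d − h_f/2) + (T − C_f)(d − a_w/2) = 2107788 × (715 − 70) + 1692212 × (715 − 91.43) = 1359.52 + 1055.21 = 2414.73 × 10⁶ N·mm.
M_n = 2414.73 kN·m.

M_n ≈ 2410 kN·m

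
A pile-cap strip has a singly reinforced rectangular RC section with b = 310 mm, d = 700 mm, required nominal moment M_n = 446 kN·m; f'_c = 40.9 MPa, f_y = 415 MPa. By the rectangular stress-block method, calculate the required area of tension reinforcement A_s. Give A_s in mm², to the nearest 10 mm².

A_s ≈ 1610 mm²

With M_n = 0.85 f'_c a b (d − a/2), solve the quadratic for a:
a = d − √(d² − 2M_n/(0.85 f'_c b)) = 700 − √(700² − 2 × 446×10⁶/(0.85 × 40.9 × 310)) = 61.85 mm.
A_s = 0.85 f'_c a b / f_y = 0.85 × 40.9 × 61.85 × 310 / 415 = 1606.2 mm².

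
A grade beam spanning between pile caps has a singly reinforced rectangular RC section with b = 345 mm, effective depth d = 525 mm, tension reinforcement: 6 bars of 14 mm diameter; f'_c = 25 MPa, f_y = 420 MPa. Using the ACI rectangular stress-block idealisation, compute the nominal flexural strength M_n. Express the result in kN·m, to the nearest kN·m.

A_s = 6 × 154 = 924 mm².
T = A_s f_y = 924 × 420 = 388080 N = 388.08 kN.
From C = T: a = T/(0.85 f'_c b) = 388080/(0.85 × 25 × 345) = 52.94 mm.
M_n = T(d − a/2) = 388.08 kN × (525 − 26.47) mm = 193.47 kN·m.

M_n ≈ 193 kN·m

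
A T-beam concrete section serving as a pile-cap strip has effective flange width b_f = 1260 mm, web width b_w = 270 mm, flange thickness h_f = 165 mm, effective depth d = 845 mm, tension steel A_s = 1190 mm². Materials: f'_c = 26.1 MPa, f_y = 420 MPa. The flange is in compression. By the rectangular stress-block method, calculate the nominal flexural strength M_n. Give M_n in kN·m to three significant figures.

Tension: T = A_s f_y = 1190 × 420 = 499800 N.
Try a within the flange: a = T/(0.85 f'_c b_f) = 499800/(0.85 × 26.1 × 1260) = 17.88 mm.
Since a = 17.88 ≤ h_f = 165 mm, the stress block lies entirely in the flange; analyse as a rectangular beam of width b_f.
M_n = T(d − a/2) = 499800 × (845 − 8.94) = 417.86 × 10⁶ N·mm.
M_n = 417.86 kN·m.

M_n ≈ 418 kN·m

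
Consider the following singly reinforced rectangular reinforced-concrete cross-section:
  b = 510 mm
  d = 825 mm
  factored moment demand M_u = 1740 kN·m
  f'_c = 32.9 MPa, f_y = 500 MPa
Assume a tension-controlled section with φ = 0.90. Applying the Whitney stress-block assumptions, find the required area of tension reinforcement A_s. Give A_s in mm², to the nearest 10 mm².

A_s ≈ 5280 mm²

M_n = M_u/φ = 1740/0.90 = 1933.33 kN·m.
With M_n = 0.85 f'_c a b (d − a/2), solve the quadratic for a:
a = d − √(d² − 2M_n/(0.85 f'_c b)) = 825 − √(825² − 2 × 1933.33×10⁶/(0.85 × 32.9 × 510)) = 185.07 mm.
A_s = 0.85 f'_c a b / f_y = 0.85 × 32.9 × 185.07 × 510 / 500 = 5279.0 mm².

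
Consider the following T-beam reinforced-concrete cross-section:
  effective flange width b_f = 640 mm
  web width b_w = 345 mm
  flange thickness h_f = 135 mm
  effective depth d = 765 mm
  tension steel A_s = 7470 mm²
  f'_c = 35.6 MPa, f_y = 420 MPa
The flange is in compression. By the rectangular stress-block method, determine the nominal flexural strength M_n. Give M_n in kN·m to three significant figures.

M_n ≈ 2140 kN·m

Tension: T = A_s f_y = 7470 × 420 = 3137400 N.
Try a within the flange: a = T/(0.85 f'_c b_f) = 3137400/(0.85 × 35.6 × 640) = 162.00 mm.
a = 162.00 > h_f = 135 mm: the block extends into the web. Split into flange-overhang and web parts.
C_f = 0.85 f'_c (b_f − b_w) h_f = 0.85 × 35.6 × (640 − 345) × 135 = 1205105 N.
Remaining web compression depth: a_w = (T − C_f)/(0.85 f'_c b_w) = (3137400 − 1205105)/(0.85 × 35.6 × 345) = 185.09 mm.
M_n = C_f(d − h_f/2) + (T − C_f)(d − a_w/2) = 1205105 × (765 − 67.5) + 1932295 × (765 − 92.545) = 840.56 + 1299.38 = 2139.94 × 10⁶ N·mm.
M_n = 2139.94 kN·m.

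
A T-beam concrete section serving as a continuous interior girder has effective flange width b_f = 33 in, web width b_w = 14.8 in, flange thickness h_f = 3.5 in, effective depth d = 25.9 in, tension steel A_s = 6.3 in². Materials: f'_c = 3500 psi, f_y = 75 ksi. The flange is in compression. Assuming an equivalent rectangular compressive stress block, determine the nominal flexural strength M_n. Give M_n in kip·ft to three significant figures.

M_n ≈ 916 kip·ft

Tension: T = A_s f_y = 6.3 × 75 = 472.5 kips.
Try a within the flange: a = T/(0.85 f'_c b_f) = 472.5/(0.85 × 3.5 × 33) = 4.813 in.
a = 4.813 > h_f = 3.5 in: the block extends into the web. Split into flange-overhang and web parts.
C_f = 0.85 f'_c (b_f − b_w) h_f = 0.85 × 3.5 × (33 − 14.8) × 3.5 = 189.5 kips.
Remaining web compression depth: a_w = (T − C_f)/(0.85 f'_c b_w) = (472.5 − 189.5)/(0.85 × 3.5 × 14.8) = 6.427 in.
M_n = C_f(d − h_f/2) + (T − C_f)(d − a_w/2) = 189.5 × (25.9 − 1.75) + 283 × (25.9 − 3.2135) = 4576.4 + 6420.3 = 10996.7 kip·in.
M_n = 10996.7/12 = 916.39 kip·ft.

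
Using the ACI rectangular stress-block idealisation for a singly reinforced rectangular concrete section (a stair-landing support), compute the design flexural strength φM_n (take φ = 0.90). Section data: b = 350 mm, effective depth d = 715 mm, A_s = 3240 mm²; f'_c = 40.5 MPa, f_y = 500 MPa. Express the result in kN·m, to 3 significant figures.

φM_n ≈ 944 kN·m

T = A_s f_y = 3240 × 500 = 1620000 N = 1620 kN.
From C = T: a = T/(0.85 f'_c b) = 1620000/(0.85 × 40.5 × 350) = 134.45 mm.
M_n = T(d − a/2) = 1620 kN × (715 − 67.225) mm = 1049.40 kN·m.
φM_n = 0.90 × 1049.40 = 944.46 kN·m.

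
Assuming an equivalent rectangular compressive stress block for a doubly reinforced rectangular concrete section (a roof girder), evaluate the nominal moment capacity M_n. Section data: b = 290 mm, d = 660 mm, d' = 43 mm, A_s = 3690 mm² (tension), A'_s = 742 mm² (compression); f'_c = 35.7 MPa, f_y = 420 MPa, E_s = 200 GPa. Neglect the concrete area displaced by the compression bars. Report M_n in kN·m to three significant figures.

Assume both tension and compression steel yield.
Net tension couple steel: A_s − A'_s = 2948 mm².
a = (A_s − A'_s) f_y / (0.85 f'_c b) = 1238160/(0.85 × 35.7 × 290) = 140.70 mm.
c = a/β₁ = 140.70/0.795 = 176.98 mm; ε'_s = 0.003(c − d')/c = 0.0023 ≥ f_y/E_s = 0.0021, so compression steel does yield.
M_n = (A_s − A'_s) f_y (d − a/2) + A'_s f_y (d − d') = [1238160 × (660 − 70.35) + 311640 × (660 − 43)] × 10⁻⁶ = 730.08 + 192.28 = 922.36 kN·m.

M_n ≈ 922 kN·m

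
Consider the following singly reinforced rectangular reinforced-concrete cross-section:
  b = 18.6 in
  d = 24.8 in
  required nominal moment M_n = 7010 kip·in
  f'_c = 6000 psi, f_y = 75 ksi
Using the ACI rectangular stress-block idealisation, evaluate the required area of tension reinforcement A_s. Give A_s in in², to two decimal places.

From M_n = 0.85 f'_c a b (d − a/2):
a = d − √(d² − 2M_n/(0.85 f'_c b)) = 24.8 − √(24.8² − 2 × 7010/(0.85 × 6 × 18.6)) = 3.184 in.
A_s = 0.85 f'_c a b / f_y = 0.85 × 6 × 3.184 × 18.6 / 75 = 4.027 in².

A_s ≈ 4.03 in²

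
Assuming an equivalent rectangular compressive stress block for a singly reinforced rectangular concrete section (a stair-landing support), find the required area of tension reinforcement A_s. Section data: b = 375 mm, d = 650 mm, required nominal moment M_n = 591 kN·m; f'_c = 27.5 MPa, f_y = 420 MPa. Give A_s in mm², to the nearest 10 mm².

A_s ≈ 2370 mm²

With M_n = 0.85 f'_c a b (d − a/2), solve the quadratic for a:
a = d − √(d² − 2M_n/(0.85 f'_c b)) = 650 − √(650² − 2 × 591×10⁶/(0.85 × 27.5 × 375)) = 113.67 mm.
A_s = 0.85 f'_c a b / f_y = 0.85 × 27.5 × 113.67 × 375 / 420 = 2372.4 mm².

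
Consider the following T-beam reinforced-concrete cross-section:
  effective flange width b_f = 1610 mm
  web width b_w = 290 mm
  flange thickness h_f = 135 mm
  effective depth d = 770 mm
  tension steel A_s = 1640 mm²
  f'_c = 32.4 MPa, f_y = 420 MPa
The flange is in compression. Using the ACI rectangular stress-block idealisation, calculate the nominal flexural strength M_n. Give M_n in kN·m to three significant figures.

Tension: T = A_s f_y = 1640 × 420 = 688800 N.
Try a within the flange: a = T/(0.85 f'_c b_f) = 688800/(0.85 × 32.4 × 1610) = 15.53 mm.
Since a = 15.53 ≤ h_f = 135 mm, the stress block lies entirely in the flange; analyse as a rectangular beam of width b_f.
M_n = T(d − a/2) = 688800 × (770 − 7.765) = 525.03 × 10⁶ N·mm.
M_n = 525.03 kN·m.

M_n ≈ 525 kN·m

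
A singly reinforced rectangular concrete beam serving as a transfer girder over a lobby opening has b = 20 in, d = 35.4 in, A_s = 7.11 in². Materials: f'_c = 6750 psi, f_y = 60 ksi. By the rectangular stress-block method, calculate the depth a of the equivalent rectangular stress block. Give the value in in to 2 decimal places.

a ≈ 3.72 in

T = A_s f_y = 7.11 × 60 = 426.6 kips.
a = T/(0.85 f'_c b) = 426.6/(0.85 × 6.75 × 20) = 3.72 in.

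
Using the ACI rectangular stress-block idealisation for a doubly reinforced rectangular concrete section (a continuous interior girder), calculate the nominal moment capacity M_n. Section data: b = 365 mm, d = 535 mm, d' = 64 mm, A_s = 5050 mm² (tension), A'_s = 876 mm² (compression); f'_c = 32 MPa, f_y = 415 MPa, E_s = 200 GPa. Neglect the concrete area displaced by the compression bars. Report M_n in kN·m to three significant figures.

M_n ≈ 947 kN·m

Assume both tension and compression steel yield.
Net tension couple steel: A_s − A'_s = 4174 mm².
a = (A_s − A'_s) f_y / (0.85 f'_c b) = 1732210/(0.85 × 32 × 365) = 174.48 mm.
c = a/β₁ = 174.48/0.821 = 212.52 mm; ε'_s = 0.003(c − d')/c = 0.0021 ≥ f_y/E_s = 0.0021, so compression steel does yield.
M_n = (A_s − A'_s) f_y (d − a/2) + A'_s f_y (d − d') = [1732210 × (535 − 87.24) + 363540 × (535 − 64)] × 10⁻⁶ = 775.61 + 171.23 = 946.84 kN·m.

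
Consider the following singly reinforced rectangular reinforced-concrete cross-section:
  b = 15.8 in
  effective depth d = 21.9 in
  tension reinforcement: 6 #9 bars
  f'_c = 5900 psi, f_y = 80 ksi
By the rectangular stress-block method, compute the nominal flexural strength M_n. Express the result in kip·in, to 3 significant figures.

A_s = 6 × 1 = 6 in².
T = A_s f_y = 6 × 80 = 480 kips.
a = T/(0.85 f'_c b) = 480/(0.85 × 5.9 × 15.8) = 6.058 in.
M_n = T(d − a/2) = 480 × (21.9 − 3.029) = 9058.1 kip·in.

M_n ≈ 9060 kip·in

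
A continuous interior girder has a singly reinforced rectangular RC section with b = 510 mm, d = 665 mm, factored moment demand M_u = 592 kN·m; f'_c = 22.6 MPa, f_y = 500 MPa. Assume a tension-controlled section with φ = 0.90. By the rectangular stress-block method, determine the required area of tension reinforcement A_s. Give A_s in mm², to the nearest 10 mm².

A_s ≈ 2160 mm²

M_n = M_u/φ = 592/0.90 = 657.778 kN·m.
With M_n = 0.85 f'_c a b (d − a/2), solve the quadratic for a:
a = d − √(d² − 2M_n/(0.85 f'_c b)) = 665 − √(665² − 2 × 657.778×10⁶/(0.85 × 22.6 × 510)) = 110.07 mm.
A_s = 0.85 f'_c a b / f_y = 0.85 × 22.6 × 110.07 × 510 / 500 = 2156.7 mm².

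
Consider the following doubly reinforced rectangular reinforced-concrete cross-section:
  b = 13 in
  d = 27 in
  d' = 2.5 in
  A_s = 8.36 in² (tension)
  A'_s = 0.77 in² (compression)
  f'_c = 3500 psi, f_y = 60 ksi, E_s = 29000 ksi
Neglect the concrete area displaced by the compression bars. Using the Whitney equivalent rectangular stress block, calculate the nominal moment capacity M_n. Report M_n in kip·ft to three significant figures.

Assume both steels yield.
a = (A_s − A'_s) f_y/(0.85 f'_c b) = (8.36 − 0.77) × 60/(0.85 × 3.5 × 13) = 11.775 in.
c = a/β₁ = 11.775/0.85 = 13.853 in; ε'_s = 0.003(c − d')/c = 0.0025 ≥ ε_y = 0.0021, so the compression steel yields.
M_n = (A_s − A'_s) f_y (d − a/2) + A'_s f_y (d − d') = 455.4 × (27 − 5.8875) + 46.2 × (27 − 2.5) = 9614.6 + 1131.9 = 10746.5 kip·in = 10746.5/12 = 895.54 kip·ft.

M_n ≈ 896 kip·ft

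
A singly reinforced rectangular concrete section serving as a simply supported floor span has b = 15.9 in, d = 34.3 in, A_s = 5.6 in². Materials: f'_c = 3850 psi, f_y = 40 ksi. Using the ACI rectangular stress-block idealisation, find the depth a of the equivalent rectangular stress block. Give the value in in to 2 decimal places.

T = A_s f_y = 5.6 × 40 = 224 kips.
a = T/(0.85 f'_c b) = 224/(0.85 × 3.85 × 15.9) = 4.30 in.

a ≈ 4.30 in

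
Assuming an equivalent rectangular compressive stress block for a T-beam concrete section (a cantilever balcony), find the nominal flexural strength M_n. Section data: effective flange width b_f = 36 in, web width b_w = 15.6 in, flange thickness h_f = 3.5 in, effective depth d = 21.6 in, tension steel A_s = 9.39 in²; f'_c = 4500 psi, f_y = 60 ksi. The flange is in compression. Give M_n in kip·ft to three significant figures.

Tension: T = A_s f_y = 9.39 × 60 = 563.4 kips.
Try a within the flange: a = T/(0.85 f'_c b_f) = 563.4/(0.85 × 4.5 × 36) = 4.092 in.
a = 4.092 > h_f = 3.5 in: the block extends into the web. Split into flange-overhang and web parts.
C_f = 0.85 f'_c (b_f − b_w) h_f = 0.85 × 4.5 × (36 − 15.6) × 3.5 = 273.1 kips.
Remaining web compression depth: a_w = (T − C_f)/(0.85 f'_c b_w) = (563.4 − 273.1)/(0.85 × 4.5 × 15.6) = 4.865 in.
M_n = C_f(d − h_f/2) + (T − C_f)(d − a_w/2) = 273.1 × (21.6 − 1.75) + 290.3 × (21.6 − 2.4325) = 5421.0 + 5564.3 = 10985.3 kip·in.
M_n = 10985.3/12 = 915.44 kip·ft.

M_n ≈ 915 kip·ft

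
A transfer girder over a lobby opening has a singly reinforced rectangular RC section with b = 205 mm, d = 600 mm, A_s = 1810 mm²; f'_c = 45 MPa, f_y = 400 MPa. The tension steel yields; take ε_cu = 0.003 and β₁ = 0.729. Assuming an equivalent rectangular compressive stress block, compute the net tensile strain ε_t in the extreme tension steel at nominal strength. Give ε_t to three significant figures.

a = A_s f_y/(0.85 f'_c b) = 92.33 mm.
β₁ = 0.729, so c = a/β₁ = 92.33/0.729 = 126.65 mm.
From the linear strain diagram with ε_cu = 0.003: ε_t = 0.003 (d − c)/c = 0.003 × (600 − 126.65)/126.65 = 0.0112.
Since ε_t ≥ 0.005, the section is tension-controlled.

ε_t ≈ 0.0112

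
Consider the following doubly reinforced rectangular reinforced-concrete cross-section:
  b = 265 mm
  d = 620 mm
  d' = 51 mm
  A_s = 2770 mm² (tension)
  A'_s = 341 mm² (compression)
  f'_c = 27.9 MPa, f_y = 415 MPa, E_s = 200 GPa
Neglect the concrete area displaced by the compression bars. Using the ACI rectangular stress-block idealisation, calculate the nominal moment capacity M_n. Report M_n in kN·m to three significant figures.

M_n ≈ 625 kN·m

Assume both tension and compression steel yield.
Net tension couple steel: A_s − A'_s = 2429 mm².
a = (A_s − A'_s) f_y / (0.85 f'_c b) = 1008035/(0.85 × 27.9 × 265) = 160.40 mm.
c = a/β₁ = 160.40/0.85 = 188.71 mm; ε'_s = 0.003(c − d')/c = 0.0022 ≥ f_y/E_s = 0.0021, so compression steel does yield.
M_n = (A_s − A'_s) f_y (d − a/2) + A'_s f_y (d − d') = [1008035 × (620 − 80.2) + 141515 × (620 − 51)] × 10⁻⁶ = 544.14 + 80.52 = 624.66 kN·m.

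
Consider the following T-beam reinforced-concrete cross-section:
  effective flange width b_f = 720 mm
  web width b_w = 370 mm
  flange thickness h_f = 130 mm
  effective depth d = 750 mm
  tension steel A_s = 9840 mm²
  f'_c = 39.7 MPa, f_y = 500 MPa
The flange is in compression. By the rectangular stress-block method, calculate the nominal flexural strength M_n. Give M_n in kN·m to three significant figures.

M_n ≈ 3130 kN·m

Tension: T = A_s f_y = 9840 × 500 = 4920000 N.
Try a within the flange: a = T/(0.85 f'_c b_f) = 4920000/(0.85 × 39.7 × 720) = 202.50 mm.
a = 202.50 > h_f = 130 mm: the block extends into the web. Split into flange-overhang and web parts.
C_f = 0.85 f'_c (b_f − b_w) h_f = 0.85 × 39.7 × (720 − 370) × 130 = 1535398 N.
Remaining web compression depth: a_w = (T − C_f)/(0.85 f'_c b_w) = (4920000 − 1535398)/(0.85 × 39.7 × 370) = 271.08 mm.
M_n = C_f(d − h_f/2) + (T − C_f)(d − a_w/2) = 1535398 × (750 − 65) + 3384602 × (750 − 135.54) = 1051.75 + 2079.70 = 3131.45 × 10⁶ N·mm.
M_n = 3131.45 kN·m.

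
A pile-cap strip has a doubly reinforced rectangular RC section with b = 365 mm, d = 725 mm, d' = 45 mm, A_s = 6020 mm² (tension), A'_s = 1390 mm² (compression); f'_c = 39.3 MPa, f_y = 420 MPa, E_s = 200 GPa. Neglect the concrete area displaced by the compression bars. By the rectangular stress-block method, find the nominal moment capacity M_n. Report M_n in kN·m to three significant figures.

Assume both tension and compression steel yield.
Net tension couple steel: A_s − A'_s = 4630 mm².
a = (A_s − A'_s) f_y / (0.85 f'_c b) = 1944600/(0.85 × 39.3 × 365) = 159.49 mm.
c = a/β₁ = 159.49/0.769 = 207.40 mm; ε'_s = 0.003(c − d')/c = 0.0023 ≥ f_y/E_s = 0.0021, so compression steel does yield.
M_n = (A_s − A'_s) f_y (d − a/2) + A'_s f_y (d − d') = [1944600 × (725 − 79.745) + 583800 × (725 − 45)] × 10⁻⁶ = 1254.76 + 396.98 = 1651.74 kN·m.

M_n ≈ 1650 kN·m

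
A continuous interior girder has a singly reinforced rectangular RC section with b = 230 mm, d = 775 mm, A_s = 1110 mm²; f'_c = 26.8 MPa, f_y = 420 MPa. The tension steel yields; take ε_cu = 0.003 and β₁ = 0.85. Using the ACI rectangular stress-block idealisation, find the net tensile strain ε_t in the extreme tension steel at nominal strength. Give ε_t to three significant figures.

ε_t ≈ 0.0192

a = A_s f_y/(0.85 f'_c b) = 88.98 mm.
β₁ = 0.85, so c = a/β₁ = 88.98/0.85 = 104.68 mm.
From the linear strain diagram with ε_cu = 0.003: ε_t = 0.003 (d − c)/c = 0.003 × (775 − 104.68)/104.68 = 0.0192.
Since ε_t ≥ 0.005, the section is tension-controlled.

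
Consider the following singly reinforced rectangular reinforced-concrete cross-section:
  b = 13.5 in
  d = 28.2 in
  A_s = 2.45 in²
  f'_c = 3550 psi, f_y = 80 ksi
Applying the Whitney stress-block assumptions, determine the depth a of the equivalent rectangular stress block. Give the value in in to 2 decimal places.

a ≈ 4.81 in

T = A_s f_y = 2.45 × 80 = 196 kips.
a = T/(0.85 f'_c b) = 196/(0.85 × 3.55 × 13.5) = 4.81 in.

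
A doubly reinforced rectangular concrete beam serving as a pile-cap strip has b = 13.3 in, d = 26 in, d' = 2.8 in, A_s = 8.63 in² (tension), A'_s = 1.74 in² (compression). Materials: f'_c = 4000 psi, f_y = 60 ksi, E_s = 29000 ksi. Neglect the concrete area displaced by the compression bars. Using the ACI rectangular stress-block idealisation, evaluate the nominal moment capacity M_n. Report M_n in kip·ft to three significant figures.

M_n ≈ 940 kip·ft

Assume both steels yield.
a = (A_s − A'_s) f_y/(0.85 f'_c b) = (8.63 − 1.74) × 60/(0.85 × 4 × 13.3) = 9.142 in.
c = a/β₁ = 9.142/0.85 = 10.755 in; ε'_s = 0.003(c − d')/c = 0.0022 ≥ ε_y = 0.0021, so the compression steel yields.
M_n = (A_s − A'_s) f_y (d − a/2) + A'_s f_y (d − d') = 413.4 × (26 − 4.571) + 104.4 × (26 − 2.8) = 8858.7 + 2422.1 = 11280.8 kip·in = 11280.8/12 = 940.07 kip·ft.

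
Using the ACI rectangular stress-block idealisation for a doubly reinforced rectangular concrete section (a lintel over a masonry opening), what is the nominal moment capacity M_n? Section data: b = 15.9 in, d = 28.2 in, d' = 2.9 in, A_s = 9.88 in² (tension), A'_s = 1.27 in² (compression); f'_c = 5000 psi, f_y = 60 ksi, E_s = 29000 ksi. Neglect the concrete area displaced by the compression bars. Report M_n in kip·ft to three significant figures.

Assume both steels yield.
a = (A_s − A'_s) f_y/(0.85 f'_c b) = (9.88 − 1.27) × 60/(0.85 × 5 × 15.9) = 7.645 in.
c = a/β₁ = 7.645/0.8 = 9.556 in; ε'_s = 0.003(c − d')/c = 0.0021 ≥ ε_y = 0.0021, so the compression steel yields.
M_n = (A_s − A'_s) f_y (d − a/2) + A'_s f_y (d − d') = 516.6 × (28.2 − 3.8225) + 76.2 × (28.2 − 2.9) = 12593.4 + 1927.9 = 14521.3 kip·in = 14521.3/12 = 1210.11 kip·ft.

M_n ≈ 1210 kip·ft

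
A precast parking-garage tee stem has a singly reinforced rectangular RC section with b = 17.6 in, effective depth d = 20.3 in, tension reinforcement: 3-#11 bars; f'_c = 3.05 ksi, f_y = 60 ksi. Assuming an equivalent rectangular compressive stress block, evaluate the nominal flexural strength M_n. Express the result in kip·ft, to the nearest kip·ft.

M_n ≈ 403 kip·ft

A_s = 3 × 1.56 = 4.68 in².
T = A_s f_y = 4.68 × 60 = 280.8 kips.
a = T/(0.85 f'_c b) = 280.8/(0.85 × 3.05 × 17.6) = 6.154 in.
M_n = T(d − a/2) = 280.8 × (20.3 − 3.077) = 4836.2 kip·in = 4836.2/12 = 403.02 kip·ft.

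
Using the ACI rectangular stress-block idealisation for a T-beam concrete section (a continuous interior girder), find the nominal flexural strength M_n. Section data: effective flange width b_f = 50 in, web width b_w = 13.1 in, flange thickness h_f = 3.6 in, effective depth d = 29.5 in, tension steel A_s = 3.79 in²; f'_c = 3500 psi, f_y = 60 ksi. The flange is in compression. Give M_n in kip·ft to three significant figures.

Tension: T = A_s f_y = 3.79 × 60 = 227.4 kips.
Try a within the flange: a = T/(0.85 f'_c b_f) = 227.4/(0.85 × 3.5 × 50) = 1.529 in.
Since a = 1.529 ≤ h_f = 3.6 in, the stress block lies entirely in the flange; analyse as a rectangular beam of width b_f.
M_n = T(d − a/2) = 227.4 × (29.5 − 0.7645) = 6534.5 kip·in.
M_n = 6534.5/12 = 544.54 kip·ft.

M_n ≈ 545 kip·ft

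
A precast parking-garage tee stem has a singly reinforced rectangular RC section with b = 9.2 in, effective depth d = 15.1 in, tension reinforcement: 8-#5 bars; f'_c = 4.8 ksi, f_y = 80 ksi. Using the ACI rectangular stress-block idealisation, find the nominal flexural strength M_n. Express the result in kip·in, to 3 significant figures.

A_s = 8 × 0.31 = 2.48 in².
T = A_s f_y = 2.48 × 80 = 198.4 kips.
a = T/(0.85 f'_c b) = 198.4/(0.85 × 4.8 × 9.2) = 5.286 in.
M_n = T(d − a/2) = 198.4 × (15.1 − 2.643) = 2471.5 kip·in.

M_n ≈ 2470 kip·in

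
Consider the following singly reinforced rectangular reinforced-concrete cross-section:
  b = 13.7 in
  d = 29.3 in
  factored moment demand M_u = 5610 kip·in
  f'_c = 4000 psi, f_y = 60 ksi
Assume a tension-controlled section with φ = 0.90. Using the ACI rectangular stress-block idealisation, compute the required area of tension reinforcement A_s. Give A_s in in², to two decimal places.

A_s ≈ 3.88 in²

M_n = M_u/φ = 5610/0.90 = 6233.33 kip·in.
From M_n = 0.85 f'_c a b (d − a/2):
a = d − √(d² − 2M_n/(0.85 f'_c b)) = 29.3 − √(29.3² − 2 × 6233.33/(0.85 × 4 × 13.7)) = 4.993 in.
A_s = 0.85 f'_c a b / f_y = 0.85 × 4 × 4.993 × 13.7 / 60 = 3.876 in².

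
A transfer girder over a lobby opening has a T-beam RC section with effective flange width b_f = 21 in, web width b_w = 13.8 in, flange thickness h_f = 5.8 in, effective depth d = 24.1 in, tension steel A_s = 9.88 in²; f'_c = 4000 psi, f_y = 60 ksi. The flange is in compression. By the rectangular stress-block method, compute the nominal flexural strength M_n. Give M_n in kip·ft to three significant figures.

Tension: T = A_s f_y = 9.88 × 60 = 592.8 kips.
Try a within the flange: a = T/(0.85 f'_c b_f) = 592.8/(0.85 × 4 × 21) = 8.303 in.
a = 8.303 > h_f = 5.8 in: the block extends into the web. Split into flange-overhang and web parts.
C_f = 0.85 f'_c (b_f − b_w) h_f = 0.85 × 4 × (21 − 13.8) × 5.8 = 142.0 kips.
Remaining web compression depth: a_w = (T − C_f)/(0.85 f'_c b_w) = (592.8 − 142.0)/(0.85 × 4 × 13.8) = 9.608 in.
M_n = C_f(d − h_f/2) + (T − C_f)(d − a_w/2) = 142.0 × (24.1 − 2.9) + 450.8 × (24.1 − 4.804) = 3010.4 + 8698.6 = 11709.0 kip·in.
M_n = 11709.0/12 = 975.75 kip·ft.

M_n ≈ 976 kip·ft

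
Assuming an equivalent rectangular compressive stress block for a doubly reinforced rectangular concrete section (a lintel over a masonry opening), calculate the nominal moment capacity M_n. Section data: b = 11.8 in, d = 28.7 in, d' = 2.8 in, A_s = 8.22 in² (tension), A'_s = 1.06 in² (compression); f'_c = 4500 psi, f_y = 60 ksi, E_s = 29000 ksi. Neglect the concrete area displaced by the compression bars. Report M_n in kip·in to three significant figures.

M_n ≈ 11900 kip·in

Assume both steels yield.
a = (A_s − A'_s) f_y/(0.85 f'_c b) = (8.22 − 1.06) × 60/(0.85 × 4.5 × 11.8) = 9.518 in.
c = a/β₁ = 9.518/0.825 = 11.537 in; ε'_s = 0.003(c − d')/c = 0.0023 ≥ ε_y = 0.0021, so the compression steel yields.
M_n = (A_s − A'_s) f_y (d − a/2) + A'_s f_y (d − d') = 429.6 × (28.7 − 4.759) + 63.6 × (28.7 − 2.8) = 10285.1 + 1647.2 = 11932.3 kip·in.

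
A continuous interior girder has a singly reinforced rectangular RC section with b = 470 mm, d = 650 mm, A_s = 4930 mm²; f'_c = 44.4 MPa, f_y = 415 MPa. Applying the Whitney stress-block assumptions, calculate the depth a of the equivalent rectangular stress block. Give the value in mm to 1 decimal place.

a ≈ 115.3 mm

T = A_s f_y = 4930 × 415 = 2045950 N = 2045.95 kN.
Setting C = 0.85 f'_c a b equal to T: a = 2045950/(0.85 × 44.4 × 470) = 115.3 mm.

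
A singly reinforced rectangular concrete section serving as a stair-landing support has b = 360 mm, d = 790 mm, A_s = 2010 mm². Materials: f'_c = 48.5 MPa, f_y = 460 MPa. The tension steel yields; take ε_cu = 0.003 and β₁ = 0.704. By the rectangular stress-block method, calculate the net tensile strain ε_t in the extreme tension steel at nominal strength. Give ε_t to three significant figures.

ε_t ≈ 0.0238

a = A_s f_y/(0.85 f'_c b) = 62.30 mm.
β₁ = 0.704, so c = a/β₁ = 62.30/0.704 = 88.49 mm.
From the linear strain diagram with ε_cu = 0.003: ε_t = 0.003 (d − c)/c = 0.003 × (790 − 88.49)/88.49 = 0.0238.
Since ε_t ≥ 0.005, the section is tension-controlled.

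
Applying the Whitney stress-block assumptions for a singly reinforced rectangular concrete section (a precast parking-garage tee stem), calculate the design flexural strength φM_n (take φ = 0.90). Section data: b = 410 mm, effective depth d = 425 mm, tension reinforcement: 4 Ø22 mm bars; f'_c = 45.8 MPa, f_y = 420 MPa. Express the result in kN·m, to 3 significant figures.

A_s = 4 × 380 = 1520 mm².
T = A_s f_y = 1520 × 420 = 638400 N = 638.4 kN.
From C = T: a = T/(0.85 f'_c b) = 638400/(0.85 × 45.8 × 410) = 40.00 mm.
M_n = T(d − a/2) = 638.4 kN × (425 − 20) mm = 258.55 kN·m.
φM_n = 0.90 × 258.55 = 232.70 kN·m.

φM_n ≈ 233 kN·m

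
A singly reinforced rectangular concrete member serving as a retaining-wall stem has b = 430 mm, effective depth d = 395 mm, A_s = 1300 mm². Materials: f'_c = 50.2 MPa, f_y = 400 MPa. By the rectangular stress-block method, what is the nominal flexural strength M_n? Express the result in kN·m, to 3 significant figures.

T = A_s f_y = 1300 × 400 = 520000 N = 520 kN.
From C = T: a = T/(0.85 f'_c b) = 520000/(0.85 × 50.2 × 430) = 28.34 mm.
M_n = T(d − a/2) = 520 kN × (395 − 14.17) mm = 198.03 kN·m.

M_n ≈ 198 kN·m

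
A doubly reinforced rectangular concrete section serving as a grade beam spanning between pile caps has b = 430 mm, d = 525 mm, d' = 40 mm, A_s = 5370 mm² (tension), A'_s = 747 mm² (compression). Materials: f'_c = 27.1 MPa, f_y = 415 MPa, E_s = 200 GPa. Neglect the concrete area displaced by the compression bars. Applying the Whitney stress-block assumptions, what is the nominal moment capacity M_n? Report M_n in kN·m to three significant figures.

Assume both tension and compression steel yield.
Net tension couple steel: A_s − A'_s = 4623 mm².
a = (A_s − A'_s) f_y / (0.85 f'_c b) = 1918545/(0.85 × 27.1 × 430) = 193.69 mm.
c = a/β₁ = 193.69/0.85 = 227.87 mm; ε'_s = 0.003(c − d')/c = 0.0025 ≥ f_y/E_s = 0.0021, so compression steel does yield.
M_n = (A_s − A'_s) f_y (d − a/2) + A'_s f_y (d − d') = [1918545 × (525 − 96.845) + 310005 × (525 − 40)] × 10⁻⁶ = 821.43 + 150.35 = 971.78 kN·m.

M_n ≈ 972 kN·m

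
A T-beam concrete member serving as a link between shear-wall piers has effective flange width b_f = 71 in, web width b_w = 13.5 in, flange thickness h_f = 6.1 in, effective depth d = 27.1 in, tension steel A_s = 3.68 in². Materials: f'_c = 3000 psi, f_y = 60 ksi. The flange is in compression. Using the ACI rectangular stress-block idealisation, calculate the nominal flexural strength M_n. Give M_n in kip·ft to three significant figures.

Tension: T = A_s f_y = 3.68 × 60 = 220.8 kips.
Try a within the flange: a = T/(0.85 f'_c b_f) = 220.8/(0.85 × 3 × 71) = 1.220 in.
Since a = 1.220 ≤ h_f = 6.1 in, the stress block lies entirely in the flange; analyse as a rectangular beam of width b_f.
M_n = T(d − a/2) = 220.8 × (27.1 − 0.61) = 5849.0 kip·in.
M_n = 5849.0/12 = 487.42 kip·ft.

M_n ≈ 487 kip·ft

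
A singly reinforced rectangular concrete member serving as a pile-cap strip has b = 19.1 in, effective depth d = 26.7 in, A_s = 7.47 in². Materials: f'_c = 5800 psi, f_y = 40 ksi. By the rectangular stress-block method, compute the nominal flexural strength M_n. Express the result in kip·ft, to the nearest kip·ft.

T = A_s f_y = 7.47 × 40 = 298.8 kips.
a = T/(0.85 f'_c b) = 298.8/(0.85 × 5.8 × 19.1) = 3.173 in.
M_n = T(d − a/2) = 298.8 × (26.7 − 1.5865) = 7503.9 kip·in = 7503.9/12 = 625.33 kip·ft.

M_n ≈ 625 kip·ft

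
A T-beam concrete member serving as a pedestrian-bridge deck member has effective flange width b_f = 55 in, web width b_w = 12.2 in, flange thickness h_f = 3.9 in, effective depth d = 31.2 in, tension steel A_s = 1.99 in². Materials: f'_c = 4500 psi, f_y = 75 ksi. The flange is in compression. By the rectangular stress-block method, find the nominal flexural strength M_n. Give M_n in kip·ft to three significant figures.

M_n ≈ 384 kip·ft

Tension: T = A_s f_y = 1.99 × 75 = 149.25 kips.
Try a within the flange: a = T/(0.85 f'_c b_f) = 149.25/(0.85 × 4.5 × 55) = 0.709 in.
Since a = 0.709 ≤ h_f = 3.9 in, the stress block lies entirely in the flange; analyse as a rectangular beam of width b_f.
M_n = T(d − a/2) = 149.25 × (31.2 − 0.3545) = 4603.7 kip·in.
M_n = 4603.7/12 = 383.64 kip·ft.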